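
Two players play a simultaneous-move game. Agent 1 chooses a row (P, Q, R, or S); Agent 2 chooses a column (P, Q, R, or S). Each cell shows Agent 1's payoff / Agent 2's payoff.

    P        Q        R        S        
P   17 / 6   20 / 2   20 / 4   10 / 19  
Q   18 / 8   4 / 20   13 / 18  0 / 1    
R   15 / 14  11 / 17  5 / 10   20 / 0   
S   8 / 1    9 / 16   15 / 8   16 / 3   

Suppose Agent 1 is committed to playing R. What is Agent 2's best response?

Q

With Agent 1 fixed at R, Agent 2's payoffs are: P → 14, Q → 17, R → 10, S → 0.
The maximum is 17, achieved by Q.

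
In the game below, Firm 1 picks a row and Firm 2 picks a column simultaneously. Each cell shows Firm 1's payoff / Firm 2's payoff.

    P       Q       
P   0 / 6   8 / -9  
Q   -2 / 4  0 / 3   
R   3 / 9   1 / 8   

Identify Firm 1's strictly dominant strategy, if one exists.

A strategy is strictly dominant if it gives Firm 1 a strictly higher payoff than every other strategy, against every choice by the opponent.
P is not dominant: against P, R gives 3 > 0.
Q is not dominant: against P, P gives 0 > -2.
R is not dominant: against Q, P gives 8 > 1.
No single strategy is best against every opponent action.

None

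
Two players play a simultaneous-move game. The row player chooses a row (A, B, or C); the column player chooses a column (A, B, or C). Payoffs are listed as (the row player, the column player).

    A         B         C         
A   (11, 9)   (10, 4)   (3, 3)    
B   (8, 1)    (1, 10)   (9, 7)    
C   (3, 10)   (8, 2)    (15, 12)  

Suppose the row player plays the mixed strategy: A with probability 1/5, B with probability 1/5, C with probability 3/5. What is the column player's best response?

C

Compute the column player's expected payoff from each pure strategy against the given mix.
A: (1/5)·9 + (1/5)·1 + (3/5)·10 = 8
B: (1/5)·4 + (1/5)·10 + (3/5)·2 = 4
C: (1/5)·3 + (1/5)·7 + (3/5)·12 = 46/5
Highest expected payoff is 46/5, from C.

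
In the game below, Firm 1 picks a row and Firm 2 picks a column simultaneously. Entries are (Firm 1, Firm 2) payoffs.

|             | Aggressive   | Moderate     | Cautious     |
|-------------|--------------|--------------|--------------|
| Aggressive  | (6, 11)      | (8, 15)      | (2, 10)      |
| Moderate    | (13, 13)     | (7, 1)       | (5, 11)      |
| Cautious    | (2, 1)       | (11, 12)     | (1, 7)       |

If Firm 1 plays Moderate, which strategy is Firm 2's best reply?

With Firm 1 fixed at Moderate, Firm 2's payoffs are: Aggressive → 13, Moderate → 1, Cautious → 11.
The maximum is 13, achieved by Aggressive.

Aggressive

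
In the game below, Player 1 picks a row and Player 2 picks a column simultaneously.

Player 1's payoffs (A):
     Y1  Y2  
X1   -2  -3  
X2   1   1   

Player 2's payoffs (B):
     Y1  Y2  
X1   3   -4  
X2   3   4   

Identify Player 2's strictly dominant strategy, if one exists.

Check whether one of Player 2's strategies beats all alternatives regardless of what the opponent does.
Y1 is not dominant: against X2, Y2 gives 4 > 3.
Y2 is not dominant: against X1, Y1 gives 3 > -4.
No single strategy is best against every opponent action.

None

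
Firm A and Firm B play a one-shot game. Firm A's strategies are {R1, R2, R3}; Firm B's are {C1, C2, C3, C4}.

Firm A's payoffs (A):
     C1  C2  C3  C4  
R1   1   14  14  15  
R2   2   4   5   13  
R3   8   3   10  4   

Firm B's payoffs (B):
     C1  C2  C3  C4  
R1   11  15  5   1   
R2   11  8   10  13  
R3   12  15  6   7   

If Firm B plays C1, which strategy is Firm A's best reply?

With Firm B fixed at C1, Firm A's payoffs are: R1 → 1, R2 → 2, R3 → 8.
The maximum is 8, achieved by R3.

R3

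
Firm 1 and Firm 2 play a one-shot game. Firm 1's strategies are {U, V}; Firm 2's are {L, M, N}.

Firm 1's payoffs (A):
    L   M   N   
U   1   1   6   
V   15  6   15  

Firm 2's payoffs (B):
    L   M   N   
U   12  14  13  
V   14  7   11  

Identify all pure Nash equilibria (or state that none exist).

(V, L)

Check mutual best responses: a cell is a NE iff neither player can gain by unilaterally deviating.
Firm 1's best responses — vs L: V (payoff 15); vs M: V (payoff 6); vs N: V (payoff 15).
Firm 2's best responses — vs U: M (payoff 14); vs V: L (payoff 14).
The only mutual best response is (V, L); neither player gains by switching there.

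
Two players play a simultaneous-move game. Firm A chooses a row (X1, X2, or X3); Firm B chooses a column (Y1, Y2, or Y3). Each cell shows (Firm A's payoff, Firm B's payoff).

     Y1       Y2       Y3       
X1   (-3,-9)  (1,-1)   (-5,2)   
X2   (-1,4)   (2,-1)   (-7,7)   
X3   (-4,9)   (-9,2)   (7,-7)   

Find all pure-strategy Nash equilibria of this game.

Find each player's best response to every opponent strategy; NE are the intersections.
Firm A's best responses — vs Y1: X2 (payoff -1); vs Y2: X2 (payoff 2); vs Y3: X3 (payoff 7).
Firm B's best responses — vs X1: Y3 (payoff 2); vs X2: Y3 (payoff 7); vs X3: Y1 (payoff 9).
No cell has both players best-responding. For instance, Firm A's best reply to Y2 is X2, but against X2 Firm B prefers Y3 over Y2.

There is no pure-strategy Nash equilibrium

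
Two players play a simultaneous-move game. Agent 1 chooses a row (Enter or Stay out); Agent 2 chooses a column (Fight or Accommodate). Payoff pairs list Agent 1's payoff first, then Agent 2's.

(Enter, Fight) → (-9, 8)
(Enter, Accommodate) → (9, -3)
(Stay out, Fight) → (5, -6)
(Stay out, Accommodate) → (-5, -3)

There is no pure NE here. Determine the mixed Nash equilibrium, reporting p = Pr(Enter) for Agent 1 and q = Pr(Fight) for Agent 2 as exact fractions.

p = 3/14, q = 1/2

Each player's mixing probability is pinned down by making the *other* player indifferent.
Agent 2 indifferent between Fight and Accommodate: p·8 + (1−p)·(-6) = p·(-3) + (1−p)·(-3) ⟹ (-6) + 14p = (-3) + 0p ⟹ p = 3/14.
Agent 1 indifferent between Enter and Stay out: q·(-9) + (1−q)·9 = q·5 + (1−q)·(-5) ⟹ 9 + (-18)q = (-5) + 10q ⟹ q = 1/2.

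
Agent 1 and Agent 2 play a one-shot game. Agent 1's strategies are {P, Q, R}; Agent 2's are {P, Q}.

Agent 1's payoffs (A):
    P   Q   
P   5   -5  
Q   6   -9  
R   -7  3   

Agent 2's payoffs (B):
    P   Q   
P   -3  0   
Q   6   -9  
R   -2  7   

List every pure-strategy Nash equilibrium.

(Q, P) and (R, Q)

Find each player's best response to every opponent strategy; NE are the intersections.
Agent 1's best responses — vs P: Q (payoff 6); vs Q: R (payoff 3).
Agent 2's best responses — vs P: Q (payoff 0); vs Q: P (payoff 6); vs R: Q (payoff 7).
Mutual best responses occur at (Q, P) and (R, Q); at each, neither player gains by switching.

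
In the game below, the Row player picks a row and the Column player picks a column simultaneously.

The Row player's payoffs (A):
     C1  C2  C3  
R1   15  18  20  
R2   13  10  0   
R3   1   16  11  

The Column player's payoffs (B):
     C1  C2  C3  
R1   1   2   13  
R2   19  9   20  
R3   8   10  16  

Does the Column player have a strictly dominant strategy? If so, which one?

C3

A strategy is strictly dominant if it gives the Column player a strictly higher payoff than every other strategy, against every choice by the opponent.
C3 strictly dominates: vs R1: 13 > each of {1, 2}; vs R2: 20 > each of {19, 9}; vs R3: 16 > each of {8, 10}.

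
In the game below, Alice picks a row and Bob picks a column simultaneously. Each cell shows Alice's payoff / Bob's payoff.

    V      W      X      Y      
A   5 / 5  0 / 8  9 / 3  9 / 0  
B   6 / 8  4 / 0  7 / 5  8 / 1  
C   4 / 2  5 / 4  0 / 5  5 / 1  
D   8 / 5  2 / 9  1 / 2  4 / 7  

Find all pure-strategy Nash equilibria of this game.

Find each player's best response to every opponent strategy; NE are the intersections.
Alice's best responses — vs V: D (payoff 8); vs W: C (payoff 5); vs X: A (payoff 9); vs Y: A (payoff 9).
Bob's best responses — vs A: W (payoff 8); vs B: V (payoff 8); vs C: X (payoff 5); vs D: W (payoff 9).
No cell has both players best-responding. For instance, Alice's best reply to X is A, but against A Bob prefers W over X.

There is no pure-strategy Nash equilibrium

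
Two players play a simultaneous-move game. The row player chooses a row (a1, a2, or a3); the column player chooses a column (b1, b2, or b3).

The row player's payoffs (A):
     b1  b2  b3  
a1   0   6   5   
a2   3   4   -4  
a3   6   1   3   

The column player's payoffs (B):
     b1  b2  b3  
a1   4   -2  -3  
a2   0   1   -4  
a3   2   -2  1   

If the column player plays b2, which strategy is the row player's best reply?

With the column player fixed at b2, the row player's payoffs are: a1 → 6, a2 → 4, a3 → 1.
The maximum is 6, achieved by a1.

a1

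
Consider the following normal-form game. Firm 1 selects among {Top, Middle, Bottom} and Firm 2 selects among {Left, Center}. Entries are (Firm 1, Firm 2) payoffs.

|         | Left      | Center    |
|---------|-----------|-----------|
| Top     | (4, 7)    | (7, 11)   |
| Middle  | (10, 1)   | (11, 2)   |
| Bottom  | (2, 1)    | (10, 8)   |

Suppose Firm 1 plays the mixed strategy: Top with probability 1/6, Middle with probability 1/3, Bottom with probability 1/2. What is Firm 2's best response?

Center

Compute Firm 2's expected payoff from each pure strategy against the given mix.
Left: (1/6)·7 + (1/3)·1 + (1/2)·1 = 2
Center: (1/6)·11 + (1/3)·2 + (1/2)·8 = 13/2
Highest expected payoff is 13/2, from Center.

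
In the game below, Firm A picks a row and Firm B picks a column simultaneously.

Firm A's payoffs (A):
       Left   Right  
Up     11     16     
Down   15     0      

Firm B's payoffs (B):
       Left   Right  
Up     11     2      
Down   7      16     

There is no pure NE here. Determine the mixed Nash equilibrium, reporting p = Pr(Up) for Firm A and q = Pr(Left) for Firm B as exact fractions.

In a mixed NE each player is indifferent between their pure strategies, so the opponent's mix sets the indifference.
Firm B indifferent between Left and Right: p·11 + (1−p)·7 = p·2 + (1−p)·16 ⟹ 7 + 4p = 16 + (-14)p ⟹ p = 1/2.
Firm A indifferent between Up and Down: q·11 + (1−q)·16 = q·15 + (1−q)·0 ⟹ 16 + (-5)q = 0 + 15q ⟹ q = 4/5.

p = 1/2, q = 4/5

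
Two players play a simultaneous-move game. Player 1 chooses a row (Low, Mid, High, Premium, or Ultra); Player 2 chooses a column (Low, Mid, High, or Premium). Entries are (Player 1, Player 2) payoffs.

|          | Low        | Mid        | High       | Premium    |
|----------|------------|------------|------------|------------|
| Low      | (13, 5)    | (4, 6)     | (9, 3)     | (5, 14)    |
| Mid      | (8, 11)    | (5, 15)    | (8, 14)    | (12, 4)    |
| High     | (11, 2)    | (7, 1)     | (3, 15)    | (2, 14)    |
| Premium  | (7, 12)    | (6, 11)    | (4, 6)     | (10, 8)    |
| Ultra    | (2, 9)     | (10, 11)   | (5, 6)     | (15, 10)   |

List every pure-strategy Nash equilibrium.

Check mutual best responses: a cell is a NE iff neither player can gain by unilaterally deviating.
Player 1's best responses — vs Low: Low (payoff 13); vs Mid: Ultra (payoff 10); vs High: Low (payoff 9); vs Premium: Ultra (payoff 15).
Player 2's best responses — vs Low: Premium (payoff 14); vs Mid: Mid (payoff 15); vs High: High (payoff 15); vs Premium: Low (payoff 12); vs Ultra: Mid (payoff 11).
The only mutual best response is (Ultra, Mid); neither player gains by switching there.

(Ultra, Mid)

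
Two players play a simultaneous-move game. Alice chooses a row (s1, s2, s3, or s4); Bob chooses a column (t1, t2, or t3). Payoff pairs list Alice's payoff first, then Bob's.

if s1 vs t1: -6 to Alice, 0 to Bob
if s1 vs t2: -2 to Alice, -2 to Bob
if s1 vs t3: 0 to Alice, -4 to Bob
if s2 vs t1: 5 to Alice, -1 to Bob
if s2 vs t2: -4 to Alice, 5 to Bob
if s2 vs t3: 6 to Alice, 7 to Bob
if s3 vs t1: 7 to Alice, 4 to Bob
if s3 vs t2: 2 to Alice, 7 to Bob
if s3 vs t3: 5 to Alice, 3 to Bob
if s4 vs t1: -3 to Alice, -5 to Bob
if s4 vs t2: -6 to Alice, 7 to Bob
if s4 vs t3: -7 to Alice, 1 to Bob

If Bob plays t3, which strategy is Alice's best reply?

With Bob fixed at t3, Alice's payoffs are: s1 → 0, s2 → 6, s3 → 5, s4 → -7.
The maximum is 6, achieved by s2.

s2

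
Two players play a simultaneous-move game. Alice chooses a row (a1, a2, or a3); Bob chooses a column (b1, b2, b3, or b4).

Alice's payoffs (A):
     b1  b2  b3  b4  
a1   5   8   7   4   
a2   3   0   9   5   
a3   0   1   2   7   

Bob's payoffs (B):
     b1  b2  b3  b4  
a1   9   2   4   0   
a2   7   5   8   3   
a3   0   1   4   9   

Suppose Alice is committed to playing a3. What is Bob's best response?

b4

With Alice fixed at a3, Bob's payoffs are: b1 → 0, b2 → 1, b3 → 4, b4 → 9.
The maximum is 9, achieved by b4.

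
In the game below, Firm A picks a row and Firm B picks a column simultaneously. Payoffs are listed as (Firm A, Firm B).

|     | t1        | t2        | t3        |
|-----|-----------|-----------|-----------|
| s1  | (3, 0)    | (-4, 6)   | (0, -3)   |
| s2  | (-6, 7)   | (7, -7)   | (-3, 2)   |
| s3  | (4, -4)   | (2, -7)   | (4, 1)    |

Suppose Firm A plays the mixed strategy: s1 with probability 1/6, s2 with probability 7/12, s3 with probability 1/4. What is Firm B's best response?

t1

Firm B's best reply maximizes expected payoff against the mix.
t1: (1/6)·0 + (7/12)·7 + (1/4)·(-4) = 37/12
t2: (1/6)·6 + (7/12)·(-7) + (1/4)·(-7) = -29/6
t3: (1/6)·(-3) + (7/12)·2 + (1/4)·1 = 11/12
Highest expected payoff is 37/12, from t1.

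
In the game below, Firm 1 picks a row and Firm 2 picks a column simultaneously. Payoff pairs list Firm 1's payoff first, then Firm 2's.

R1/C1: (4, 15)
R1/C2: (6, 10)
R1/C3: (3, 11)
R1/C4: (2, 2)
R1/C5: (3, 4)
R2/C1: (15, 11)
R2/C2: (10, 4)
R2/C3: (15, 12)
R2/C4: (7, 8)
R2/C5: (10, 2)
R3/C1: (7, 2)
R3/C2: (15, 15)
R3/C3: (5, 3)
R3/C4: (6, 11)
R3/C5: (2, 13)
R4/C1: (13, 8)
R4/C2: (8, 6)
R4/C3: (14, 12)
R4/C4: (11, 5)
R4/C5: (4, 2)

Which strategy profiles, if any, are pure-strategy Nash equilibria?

Find each player's best response to every opponent strategy; NE are the intersections.
Firm 1's best responses — vs C1: R2 (payoff 15); vs C2: R3 (payoff 15); vs C3: R2 (payoff 15); vs C4: R4 (payoff 11); vs C5: R2 (payoff 10).
Firm 2's best responses — vs R1: C1 (payoff 15); vs R2: C3 (payoff 12); vs R3: C2 (payoff 15); vs R4: C3 (payoff 12).
Mutual best responses occur at (R2, C3) and (R3, C2); at each, neither player gains by switching.

(R2, C3) and (R3, C2)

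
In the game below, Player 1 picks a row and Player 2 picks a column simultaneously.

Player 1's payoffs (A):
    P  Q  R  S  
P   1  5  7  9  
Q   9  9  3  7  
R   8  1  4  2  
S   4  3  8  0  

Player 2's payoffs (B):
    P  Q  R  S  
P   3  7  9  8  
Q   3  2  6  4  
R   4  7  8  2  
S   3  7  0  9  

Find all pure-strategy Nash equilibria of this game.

None

Find each player's best response to every opponent strategy; NE are the intersections.
Player 1's best responses — vs P: Q (payoff 9); vs Q: Q (payoff 9); vs R: S (payoff 8); vs S: P (payoff 9).
Player 2's best responses — vs P: R (payoff 9); vs Q: R (payoff 6); vs R: R (payoff 8); vs S: S (payoff 9).
No cell has both players best-responding. For instance, Player 1's best reply to P is Q, but against Q Player 2 prefers R over P.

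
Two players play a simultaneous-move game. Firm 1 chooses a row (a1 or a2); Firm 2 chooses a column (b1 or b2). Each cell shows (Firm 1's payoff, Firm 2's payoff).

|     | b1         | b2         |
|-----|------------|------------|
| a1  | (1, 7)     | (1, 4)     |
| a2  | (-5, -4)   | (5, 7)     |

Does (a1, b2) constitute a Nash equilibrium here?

Holding Firm 2 at b2: Firm 1 gets 1 from a1 but could get 5 by switching to a2. Firm 1 has a profitable deviation.

No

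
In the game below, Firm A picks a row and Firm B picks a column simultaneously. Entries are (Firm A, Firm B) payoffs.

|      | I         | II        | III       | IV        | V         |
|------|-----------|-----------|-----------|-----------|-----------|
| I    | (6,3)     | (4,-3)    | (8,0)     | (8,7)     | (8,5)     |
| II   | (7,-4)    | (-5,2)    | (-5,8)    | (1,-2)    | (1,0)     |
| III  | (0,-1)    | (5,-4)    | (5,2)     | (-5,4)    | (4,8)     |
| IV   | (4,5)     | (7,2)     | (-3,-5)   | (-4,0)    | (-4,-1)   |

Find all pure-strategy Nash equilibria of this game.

A profile is a Nash equilibrium when each player is best-responding to the other.
Firm A's best responses — vs I: II (payoff 7); vs II: IV (payoff 7); vs III: I (payoff 8); vs IV: I (payoff 8); vs V: I (payoff 8).
Firm B's best responses — vs I: IV (payoff 7); vs II: III (payoff 8); vs III: V (payoff 8); vs IV: I (payoff 5).
The only mutual best response is (I, IV); neither player gains by switching there.

(I, IV)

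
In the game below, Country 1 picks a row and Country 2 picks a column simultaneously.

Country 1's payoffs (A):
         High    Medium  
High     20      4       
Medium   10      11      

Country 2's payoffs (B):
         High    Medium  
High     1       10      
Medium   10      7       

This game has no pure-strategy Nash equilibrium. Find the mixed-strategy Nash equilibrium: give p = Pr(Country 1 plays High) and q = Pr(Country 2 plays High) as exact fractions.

In a mixed NE each player is indifferent between their pure strategies, so the opponent's mix sets the indifference.
Country 2 indifferent between High and Medium: p·1 + (1−p)·10 = p·10 + (1−p)·7 ⟹ 10 + (-9)p = 7 + 3p ⟹ p = 1/4.
Country 1 indifferent between High and Medium: q·20 + (1−q)·4 = q·10 + (1−q)·11 ⟹ 4 + 16q = 11 + (-1)q ⟹ q = 7/17.

p = 1/4, q = 7/17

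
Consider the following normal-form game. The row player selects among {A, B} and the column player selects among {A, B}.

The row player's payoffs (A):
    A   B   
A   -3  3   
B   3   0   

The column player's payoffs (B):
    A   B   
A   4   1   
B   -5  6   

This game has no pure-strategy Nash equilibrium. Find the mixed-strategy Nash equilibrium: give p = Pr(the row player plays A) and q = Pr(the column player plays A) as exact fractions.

Each player's mixing probability is pinned down by making the *other* player indifferent.
The column player indifferent between A and B: p·4 + (1−p)·(-5) = p·1 + (1−p)·6 ⟹ (-5) + 9p = 6 + (-5)p ⟹ p = 11/14.
The row player indifferent between A and B: q·(-3) + (1−q)·3 = q·3 + (1−q)·0 ⟹ 3 + (-6)q = 0 + 3q ⟹ q = 1/3.

p = 11/14, q = 1/3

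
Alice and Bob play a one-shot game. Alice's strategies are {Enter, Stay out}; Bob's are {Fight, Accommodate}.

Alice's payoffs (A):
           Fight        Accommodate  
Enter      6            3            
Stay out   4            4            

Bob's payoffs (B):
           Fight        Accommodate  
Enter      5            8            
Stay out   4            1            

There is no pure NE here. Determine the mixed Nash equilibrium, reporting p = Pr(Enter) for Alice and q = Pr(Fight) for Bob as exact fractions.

Each player's mixing probability is pinned down by making the *other* player indifferent.
Bob indifferent between Fight and Accommodate: p·5 + (1−p)·4 = p·8 + (1−p)·1 ⟹ 4 + 1p = 1 + 7p ⟹ p = 1/2.
Alice indifferent between Enter and Stay out: q·6 + (1−q)·3 = q·4 + (1−q)·4 ⟹ 3 + 3q = 4 + 0q ⟹ q = 1/3.

p = 1/2, q = 1/3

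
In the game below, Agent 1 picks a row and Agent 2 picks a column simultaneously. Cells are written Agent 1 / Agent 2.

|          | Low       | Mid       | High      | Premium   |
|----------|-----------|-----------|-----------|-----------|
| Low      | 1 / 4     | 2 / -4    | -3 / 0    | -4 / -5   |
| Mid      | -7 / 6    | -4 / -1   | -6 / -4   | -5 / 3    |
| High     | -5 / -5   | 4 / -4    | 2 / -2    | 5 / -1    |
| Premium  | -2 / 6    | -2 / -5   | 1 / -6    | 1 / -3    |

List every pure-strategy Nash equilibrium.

Find each player's best response to every opponent strategy; NE are the intersections.
Agent 1's best responses — vs Low: Low (payoff 1); vs Mid: High (payoff 4); vs High: High (payoff 2); vs Premium: High (payoff 5).
Agent 2's best responses — vs Low: Low (payoff 4); vs Mid: Low (payoff 6); vs High: Premium (payoff -1); vs Premium: Low (payoff 6).
Mutual best responses occur at (Low, Low) and (High, Premium); at each, neither player gains by switching.

(Low, Low) and (High, Premium)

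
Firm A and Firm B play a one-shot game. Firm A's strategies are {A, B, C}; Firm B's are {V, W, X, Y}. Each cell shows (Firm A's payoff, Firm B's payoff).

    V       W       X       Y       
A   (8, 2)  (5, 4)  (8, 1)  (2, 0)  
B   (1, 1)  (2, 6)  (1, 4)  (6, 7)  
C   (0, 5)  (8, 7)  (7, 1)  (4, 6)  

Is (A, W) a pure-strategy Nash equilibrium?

Holding Firm B at W: Firm A gets 5 from A but could get 8 by switching to C. Firm A has a profitable deviation.

No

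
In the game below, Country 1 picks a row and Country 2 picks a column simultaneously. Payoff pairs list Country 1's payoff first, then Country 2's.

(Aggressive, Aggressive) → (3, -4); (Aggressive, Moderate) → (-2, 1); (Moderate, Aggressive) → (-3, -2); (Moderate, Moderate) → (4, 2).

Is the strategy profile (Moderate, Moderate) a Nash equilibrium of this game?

Yes

Holding Country 2 at Moderate: Country 1 gets 4 from Moderate, versus -2 from Aggressive. No profitable deviation for Country 1.
Holding Country 1 at Moderate: Country 2 gets 2 from Moderate, versus -2 from Aggressive. No profitable deviation for Country 2 either.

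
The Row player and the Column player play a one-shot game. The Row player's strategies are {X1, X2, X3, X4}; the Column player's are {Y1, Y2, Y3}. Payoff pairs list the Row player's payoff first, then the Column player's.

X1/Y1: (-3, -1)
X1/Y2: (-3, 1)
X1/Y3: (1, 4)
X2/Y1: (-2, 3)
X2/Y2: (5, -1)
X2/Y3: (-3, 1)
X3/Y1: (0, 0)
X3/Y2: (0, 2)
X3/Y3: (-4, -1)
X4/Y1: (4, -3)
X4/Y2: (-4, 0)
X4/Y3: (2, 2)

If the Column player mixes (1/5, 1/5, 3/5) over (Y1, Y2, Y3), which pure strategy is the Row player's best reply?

X4

Compute the Row player's expected payoff from each pure strategy against the given mix.
X1: (1/5)·(-3) + (1/5)·(-3) + (3/5)·1 = -3/5
X2: (1/5)·(-2) + (1/5)·5 + (3/5)·(-3) = -6/5
X3: (1/5)·0 + (1/5)·0 + (3/5)·(-4) = -12/5
X4: (1/5)·4 + (1/5)·(-4) + (3/5)·2 = 6/5
Highest expected payoff is 6/5, from X4.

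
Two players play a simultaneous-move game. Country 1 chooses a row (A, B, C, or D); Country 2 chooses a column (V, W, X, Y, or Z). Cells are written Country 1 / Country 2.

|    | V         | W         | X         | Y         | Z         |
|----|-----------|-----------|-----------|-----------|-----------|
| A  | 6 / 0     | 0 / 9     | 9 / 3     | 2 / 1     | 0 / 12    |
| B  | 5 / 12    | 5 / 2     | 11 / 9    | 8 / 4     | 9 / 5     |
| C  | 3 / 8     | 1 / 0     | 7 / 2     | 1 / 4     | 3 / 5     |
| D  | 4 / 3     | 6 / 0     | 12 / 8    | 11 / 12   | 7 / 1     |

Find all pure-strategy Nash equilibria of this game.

A profile is a Nash equilibrium when each player is best-responding to the other.
Country 1's best responses — vs V: A (payoff 6); vs W: D (payoff 6); vs X: D (payoff 12); vs Y: D (payoff 11); vs Z: B (payoff 9).
Country 2's best responses — vs A: Z (payoff 12); vs B: V (payoff 12); vs C: V (payoff 8); vs D: Y (payoff 12).
The only mutual best response is (D, Y); neither player gains by switching there.

(D, Y)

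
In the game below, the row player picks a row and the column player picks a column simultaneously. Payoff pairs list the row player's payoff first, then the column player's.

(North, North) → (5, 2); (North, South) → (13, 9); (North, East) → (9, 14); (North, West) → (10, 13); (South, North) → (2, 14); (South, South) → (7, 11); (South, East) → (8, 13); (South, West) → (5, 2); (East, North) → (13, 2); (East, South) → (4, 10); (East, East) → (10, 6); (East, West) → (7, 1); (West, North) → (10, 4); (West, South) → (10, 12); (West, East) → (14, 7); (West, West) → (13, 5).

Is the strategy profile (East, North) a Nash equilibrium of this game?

Holding the column player at North: the row player gets 13 from East, versus 5 from North, 2 from South, 10 from West. No profitable deviation for the row player.
Holding the row player at East: the column player gets 2 from North but could get 10 by switching to South. The column player has a profitable deviation.

No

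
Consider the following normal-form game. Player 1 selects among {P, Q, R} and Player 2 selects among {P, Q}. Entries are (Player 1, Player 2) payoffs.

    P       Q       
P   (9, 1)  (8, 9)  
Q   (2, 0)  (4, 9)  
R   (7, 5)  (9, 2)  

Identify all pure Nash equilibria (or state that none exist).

A profile is a Nash equilibrium when each player is best-responding to the other.
Player 1's best responses — vs P: P (payoff 9); vs Q: R (payoff 9).
Player 2's best responses — vs P: Q (payoff 9); vs Q: Q (payoff 9); vs R: P (payoff 5).
No cell has both players best-responding. For instance, Player 1's best reply to Q is R, but against R Player 2 prefers P over Q.

No pure-strategy Nash equilibrium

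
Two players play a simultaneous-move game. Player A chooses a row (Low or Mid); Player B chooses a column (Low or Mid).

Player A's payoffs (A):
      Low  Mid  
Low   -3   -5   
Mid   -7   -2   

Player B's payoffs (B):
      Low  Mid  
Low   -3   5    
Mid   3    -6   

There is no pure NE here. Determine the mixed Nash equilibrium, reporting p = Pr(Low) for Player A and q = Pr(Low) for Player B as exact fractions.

In a mixed NE each player is indifferent between their pure strategies, so the opponent's mix sets the indifference.
Player B indifferent between Low and Mid: p·(-3) + (1−p)·3 = p·5 + (1−p)·(-6) ⟹ 3 + (-6)p = (-6) + 11p ⟹ p = 9/17.
Player A indifferent between Low and Mid: q·(-3) + (1−q)·(-5) = q·(-7) + (1−q)·(-2) ⟹ (-5) + 2q = (-2) + (-5)q ⟹ q = 3/7.

p = 9/17, q = 3/7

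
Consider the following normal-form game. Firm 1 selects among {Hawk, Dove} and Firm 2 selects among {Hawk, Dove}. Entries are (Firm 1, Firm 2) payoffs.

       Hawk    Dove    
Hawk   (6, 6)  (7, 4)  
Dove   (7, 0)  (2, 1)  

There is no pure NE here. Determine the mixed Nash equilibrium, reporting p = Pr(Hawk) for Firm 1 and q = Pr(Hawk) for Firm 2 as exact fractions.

In a mixed NE each player is indifferent between their pure strategies, so the opponent's mix sets the indifference.
Firm 2 indifferent between Hawk and Dove: p·6 + (1−p)·0 = p·4 + (1−p)·1 ⟹ 0 + 6p = 1 + 3p ⟹ p = 1/3.
Firm 1 indifferent between Hawk and Dove: q·6 + (1−q)·7 = q·7 + (1−q)·2 ⟹ 7 + (-1)q = 2 + 5q ⟹ q = 5/6.

p = 1/3, q = 5/6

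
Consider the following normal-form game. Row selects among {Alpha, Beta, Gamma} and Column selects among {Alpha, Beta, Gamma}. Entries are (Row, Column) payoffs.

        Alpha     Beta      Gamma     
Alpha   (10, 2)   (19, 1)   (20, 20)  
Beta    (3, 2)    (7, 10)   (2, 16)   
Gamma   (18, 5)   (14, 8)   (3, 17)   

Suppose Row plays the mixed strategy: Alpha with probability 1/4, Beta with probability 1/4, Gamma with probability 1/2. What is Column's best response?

Column's best reply maximizes expected payoff against the mix.
Alpha: (1/4)·2 + (1/4)·2 + (1/2)·5 = 7/2
Beta: (1/4)·1 + (1/4)·10 + (1/2)·8 = 27/4
Gamma: (1/4)·20 + (1/4)·16 + (1/2)·17 = 35/2
Highest expected payoff is 35/2, from Gamma.

Gamma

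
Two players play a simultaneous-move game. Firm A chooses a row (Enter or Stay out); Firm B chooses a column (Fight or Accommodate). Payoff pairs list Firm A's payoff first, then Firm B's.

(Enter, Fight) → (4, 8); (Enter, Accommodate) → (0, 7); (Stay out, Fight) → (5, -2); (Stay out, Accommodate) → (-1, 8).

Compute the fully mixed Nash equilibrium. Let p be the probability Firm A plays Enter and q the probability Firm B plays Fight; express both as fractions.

Each player's mixing probability is pinned down by making the *other* player indifferent.
Firm B indifferent between Fight and Accommodate: p·8 + (1−p)·(-2) = p·7 + (1−p)·8 ⟹ (-2) + 10p = 8 + (-1)p ⟹ p = 10/11.
Firm A indifferent between Enter and Stay out: q·4 + (1−q)·0 = q·5 + (1−q)·(-1) ⟹ 0 + 4q = (-1) + 6q ⟹ q = 1/2.

p = 10/11, q = 1/2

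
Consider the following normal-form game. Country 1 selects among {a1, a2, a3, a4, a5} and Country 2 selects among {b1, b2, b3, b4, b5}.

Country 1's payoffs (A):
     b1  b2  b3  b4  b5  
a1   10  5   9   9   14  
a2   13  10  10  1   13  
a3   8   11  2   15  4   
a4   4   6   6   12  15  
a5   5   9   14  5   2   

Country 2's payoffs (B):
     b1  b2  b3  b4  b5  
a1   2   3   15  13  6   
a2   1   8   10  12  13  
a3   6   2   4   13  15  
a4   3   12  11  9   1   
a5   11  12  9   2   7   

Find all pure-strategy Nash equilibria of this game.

None

Check mutual best responses: a cell is a NE iff neither player can gain by unilaterally deviating.
Country 1's best responses — vs b1: a2 (payoff 13); vs b2: a3 (payoff 11); vs b3: a5 (payoff 14); vs b4: a3 (payoff 15); vs b5: a4 (payoff 15).
Country 2's best responses — vs a1: b3 (payoff 15); vs a2: b5 (payoff 13); vs a3: b5 (payoff 15); vs a4: b2 (payoff 12); vs a5: b2 (payoff 12).
No cell has both players best-responding. For instance, Country 1's best reply to b2 is a3, but against a3 Country 2 prefers b5 over b2.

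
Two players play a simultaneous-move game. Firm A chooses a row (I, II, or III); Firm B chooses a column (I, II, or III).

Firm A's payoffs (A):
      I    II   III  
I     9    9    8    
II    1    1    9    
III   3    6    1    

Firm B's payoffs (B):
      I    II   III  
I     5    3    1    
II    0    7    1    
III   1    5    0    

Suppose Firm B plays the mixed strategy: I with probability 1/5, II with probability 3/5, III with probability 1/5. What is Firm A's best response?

I

Compute Firm A's expected payoff from each pure strategy against the given mix.
I: (1/5)·9 + (3/5)·9 + (1/5)·8 = 44/5
II: (1/5)·1 + (3/5)·1 + (1/5)·9 = 13/5
III: (1/5)·3 + (3/5)·6 + (1/5)·1 = 22/5
Highest expected payoff is 44/5, from I.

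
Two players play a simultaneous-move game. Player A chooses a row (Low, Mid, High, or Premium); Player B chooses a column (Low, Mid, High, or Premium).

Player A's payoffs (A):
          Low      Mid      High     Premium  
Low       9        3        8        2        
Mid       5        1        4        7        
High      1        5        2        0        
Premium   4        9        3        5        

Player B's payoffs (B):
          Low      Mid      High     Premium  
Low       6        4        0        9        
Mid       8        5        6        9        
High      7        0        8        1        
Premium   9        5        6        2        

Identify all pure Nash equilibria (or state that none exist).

Check mutual best responses: a cell is a NE iff neither player can gain by unilaterally deviating.
Player A's best responses — vs Low: Low (payoff 9); vs Mid: Premium (payoff 9); vs High: Low (payoff 8); vs Premium: Mid (payoff 7).
Player B's best responses — vs Low: Premium (payoff 9); vs Mid: Premium (payoff 9); vs High: High (payoff 8); vs Premium: Low (payoff 9).
The only mutual best response is (Mid, Premium); neither player gains by switching there.

(Mid, Premium)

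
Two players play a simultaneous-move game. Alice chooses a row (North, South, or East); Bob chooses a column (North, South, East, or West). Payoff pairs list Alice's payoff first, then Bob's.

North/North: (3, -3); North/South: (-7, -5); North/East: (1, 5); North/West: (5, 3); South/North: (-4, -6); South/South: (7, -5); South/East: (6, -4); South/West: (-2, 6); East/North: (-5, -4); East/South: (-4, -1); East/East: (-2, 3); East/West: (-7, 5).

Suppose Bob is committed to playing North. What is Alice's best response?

With Bob fixed at North, Alice's payoffs are: North → 3, South → -4, East → -5.
The maximum is 3, achieved by North.

North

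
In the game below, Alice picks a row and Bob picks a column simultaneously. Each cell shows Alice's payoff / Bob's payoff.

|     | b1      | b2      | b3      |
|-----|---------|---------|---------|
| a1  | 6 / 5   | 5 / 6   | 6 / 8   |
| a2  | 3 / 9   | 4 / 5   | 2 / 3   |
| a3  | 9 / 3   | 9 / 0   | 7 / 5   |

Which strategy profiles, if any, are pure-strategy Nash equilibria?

A profile is a Nash equilibrium when each player is best-responding to the other.
Alice's best responses — vs b1: a3 (payoff 9); vs b2: a3 (payoff 9); vs b3: a3 (payoff 7).
Bob's best responses — vs a1: b3 (payoff 8); vs a2: b1 (payoff 9); vs a3: b3 (payoff 5).
The only mutual best response is (a3, b3); neither player gains by switching there.

(a3, b3)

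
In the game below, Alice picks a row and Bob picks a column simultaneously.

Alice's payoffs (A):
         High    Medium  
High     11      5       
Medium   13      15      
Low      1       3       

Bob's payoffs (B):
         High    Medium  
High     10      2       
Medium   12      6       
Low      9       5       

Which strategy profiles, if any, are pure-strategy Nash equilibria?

(Medium, High)

Find each player's best response to every opponent strategy; NE are the intersections.
Alice's best responses — vs High: Medium (payoff 13); vs Medium: Medium (payoff 15).
Bob's best responses — vs High: High (payoff 10); vs Medium: High (payoff 12); vs Low: High (payoff 9).
The only mutual best response is (Medium, High); neither player gains by switching there.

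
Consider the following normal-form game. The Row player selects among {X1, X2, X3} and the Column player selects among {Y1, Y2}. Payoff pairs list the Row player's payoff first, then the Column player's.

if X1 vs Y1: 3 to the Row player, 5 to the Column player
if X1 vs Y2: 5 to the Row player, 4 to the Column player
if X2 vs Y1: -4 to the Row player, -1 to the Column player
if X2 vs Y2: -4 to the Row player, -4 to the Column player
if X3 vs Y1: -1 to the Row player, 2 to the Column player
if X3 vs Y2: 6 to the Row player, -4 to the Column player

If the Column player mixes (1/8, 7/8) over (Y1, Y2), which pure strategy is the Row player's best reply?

The Row player's best reply maximizes expected payoff against the mix.
X1: (1/8)·3 + (7/8)·5 = 19/4
X2: (1/8)·(-4) + (7/8)·(-4) = -4
X3: (1/8)·(-1) + (7/8)·6 = 41/8
Highest expected payoff is 41/8, from X3.

X3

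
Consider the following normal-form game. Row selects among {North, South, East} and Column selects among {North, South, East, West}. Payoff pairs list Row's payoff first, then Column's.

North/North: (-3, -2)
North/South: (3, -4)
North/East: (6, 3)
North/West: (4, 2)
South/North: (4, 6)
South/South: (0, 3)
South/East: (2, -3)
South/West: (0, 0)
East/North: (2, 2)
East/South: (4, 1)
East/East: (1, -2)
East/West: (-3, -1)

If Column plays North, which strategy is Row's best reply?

South

With Column fixed at North, Row's payoffs are: North → -3, South → 4, East → 2.
The maximum is 4, achieved by South.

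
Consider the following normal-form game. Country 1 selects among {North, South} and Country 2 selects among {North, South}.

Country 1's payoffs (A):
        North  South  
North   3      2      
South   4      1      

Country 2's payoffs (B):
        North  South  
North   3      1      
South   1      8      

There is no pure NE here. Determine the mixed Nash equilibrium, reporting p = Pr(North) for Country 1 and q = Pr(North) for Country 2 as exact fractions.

Each player's mixing probability is pinned down by making the *other* player indifferent.
Country 2 indifferent between North and South: p·3 + (1−p)·1 = p·1 + (1−p)·8 ⟹ 1 + 2p = 8 + (-7)p ⟹ p = 7/9.
Country 1 indifferent between North and South: q·3 + (1−q)·2 = q·4 + (1−q)·1 ⟹ 2 + 1q = 1 + 3q ⟹ q = 1/2.

p = 7/9, q = 1/2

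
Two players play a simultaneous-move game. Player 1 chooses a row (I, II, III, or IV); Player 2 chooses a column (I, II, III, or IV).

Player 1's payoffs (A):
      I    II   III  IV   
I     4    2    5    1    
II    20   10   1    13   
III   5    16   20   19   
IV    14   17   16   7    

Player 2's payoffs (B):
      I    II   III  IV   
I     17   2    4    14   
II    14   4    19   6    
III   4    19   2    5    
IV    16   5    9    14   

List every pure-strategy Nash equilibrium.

A profile is a Nash equilibrium when each player is best-responding to the other.
Player 1's best responses — vs I: II (payoff 20); vs II: IV (payoff 17); vs III: III (payoff 20); vs IV: III (payoff 19).
Player 2's best responses — vs I: I (payoff 17); vs II: III (payoff 19); vs III: II (payoff 19); vs IV: I (payoff 16).
No cell has both players best-responding. For instance, Player 1's best reply to IV is III, but against III Player 2 prefers II over IV.

No pure-strategy Nash equilibrium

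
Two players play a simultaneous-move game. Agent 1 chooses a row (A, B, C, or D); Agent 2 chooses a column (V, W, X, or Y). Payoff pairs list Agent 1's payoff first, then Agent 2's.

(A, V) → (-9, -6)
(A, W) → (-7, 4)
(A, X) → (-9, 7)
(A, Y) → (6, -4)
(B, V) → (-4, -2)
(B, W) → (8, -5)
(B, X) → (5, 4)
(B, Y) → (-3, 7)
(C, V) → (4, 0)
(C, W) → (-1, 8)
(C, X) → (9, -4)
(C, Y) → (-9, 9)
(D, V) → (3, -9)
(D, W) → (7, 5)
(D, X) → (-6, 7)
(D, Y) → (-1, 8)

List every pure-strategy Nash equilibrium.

There is no pure-strategy Nash equilibrium

Find each player's best response to every opponent strategy; NE are the intersections.
Agent 1's best responses — vs V: C (payoff 4); vs W: B (payoff 8); vs X: C (payoff 9); vs Y: A (payoff 6).
Agent 2's best responses — vs A: X (payoff 7); vs B: Y (payoff 7); vs C: Y (payoff 9); vs D: Y (payoff 8).
No cell has both players best-responding. For instance, Agent 1's best reply to Y is A, but against A Agent 2 prefers X over Y.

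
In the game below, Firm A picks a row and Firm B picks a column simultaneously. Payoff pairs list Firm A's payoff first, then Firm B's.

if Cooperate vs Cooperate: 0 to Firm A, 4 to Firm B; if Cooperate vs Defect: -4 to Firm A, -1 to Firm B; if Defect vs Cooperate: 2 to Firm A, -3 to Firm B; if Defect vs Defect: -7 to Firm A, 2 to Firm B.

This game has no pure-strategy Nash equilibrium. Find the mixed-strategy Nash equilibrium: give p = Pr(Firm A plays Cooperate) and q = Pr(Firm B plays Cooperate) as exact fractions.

Each player's mixing probability is pinned down by making the *other* player indifferent.
Firm B indifferent between Cooperate and Defect: p·4 + (1−p)·(-3) = p·(-1) + (1−p)·2 ⟹ (-3) + 7p = 2 + (-3)p ⟹ p = 1/2.
Firm A indifferent between Cooperate and Defect: q·0 + (1−q)·(-4) = q·2 + (1−q)·(-7) ⟹ (-4) + 4q = (-7) + 9q ⟹ q = 3/5.

p = 1/2, q = 3/5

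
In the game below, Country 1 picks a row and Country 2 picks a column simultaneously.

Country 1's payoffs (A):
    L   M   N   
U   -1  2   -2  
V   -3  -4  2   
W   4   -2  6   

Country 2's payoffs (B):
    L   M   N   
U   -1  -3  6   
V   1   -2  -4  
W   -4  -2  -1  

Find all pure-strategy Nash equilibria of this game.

(W, N)

A profile is a Nash equilibrium when each player is best-responding to the other.
Country 1's best responses — vs L: W (payoff 4); vs M: U (payoff 2); vs N: W (payoff 6).
Country 2's best responses — vs U: N (payoff 6); vs V: L (payoff 1); vs W: N (payoff -1).
The only mutual best response is (W, N); neither player gains by switching there.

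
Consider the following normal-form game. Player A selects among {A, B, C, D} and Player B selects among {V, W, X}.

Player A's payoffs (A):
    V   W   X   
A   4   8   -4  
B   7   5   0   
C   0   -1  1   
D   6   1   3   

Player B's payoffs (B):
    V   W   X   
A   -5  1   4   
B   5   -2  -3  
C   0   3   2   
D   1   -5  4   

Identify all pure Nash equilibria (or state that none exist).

A profile is a Nash equilibrium when each player is best-responding to the other.
Player A's best responses — vs V: B (payoff 7); vs W: A (payoff 8); vs X: D (payoff 3).
Player B's best responses — vs A: X (payoff 4); vs B: V (payoff 5); vs C: W (payoff 3); vs D: X (payoff 4).
Mutual best responses occur at (B, V) and (D, X); at each, neither player gains by switching.

(B, V) and (D, X)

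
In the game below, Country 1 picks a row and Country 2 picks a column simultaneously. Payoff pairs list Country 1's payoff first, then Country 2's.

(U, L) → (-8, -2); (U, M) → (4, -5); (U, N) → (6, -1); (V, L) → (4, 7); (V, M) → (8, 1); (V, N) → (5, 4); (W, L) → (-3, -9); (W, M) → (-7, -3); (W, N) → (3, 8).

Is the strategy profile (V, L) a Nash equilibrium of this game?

Yes

Holding Country 2 at L: Country 1 gets 4 from V, versus -8 from U, -3 from W. No profitable deviation for Country 1.
Holding Country 1 at V: Country 2 gets 7 from L, versus 1 from M, 4 from N. No profitable deviation for Country 2 either.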